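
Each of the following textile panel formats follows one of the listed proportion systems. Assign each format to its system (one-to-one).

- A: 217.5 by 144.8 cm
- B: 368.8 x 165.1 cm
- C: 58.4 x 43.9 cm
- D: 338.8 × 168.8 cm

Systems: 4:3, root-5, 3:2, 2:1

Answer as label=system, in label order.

A = 217.5/144.8 ≈ 1.502 → 3:2 (1.500)
B = 368.8/165.1 ≈ 2.234 → root-5 (2.236)
C = 58.4/43.9 ≈ 1.330 → 4:3 (1.333)
D = 338.8/168.8 ≈ 2.007 → 2:1 (2.000)

A=3:2, B=root-5, C=4:3, D=2:1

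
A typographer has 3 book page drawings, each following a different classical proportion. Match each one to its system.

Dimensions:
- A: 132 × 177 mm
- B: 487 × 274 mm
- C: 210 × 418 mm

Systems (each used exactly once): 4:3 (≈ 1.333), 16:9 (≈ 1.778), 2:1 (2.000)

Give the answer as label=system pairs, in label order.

A = 177/132 ≈ 1.341 → 4:3 (1.333)
B = 487/274 ≈ 1.777 → 16:9 (1.778)
C = 418/210 ≈ 1.990 → 2:1 (2.000)

A=4:3, B=16:9, C=2:1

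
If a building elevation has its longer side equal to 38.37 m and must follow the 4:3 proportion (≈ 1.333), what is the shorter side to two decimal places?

4:3 ≈ 1.33333.
Shorter side = 38.37 ÷ 1.33333 ≈ 28.7776 → 28.78 m.

28.78 m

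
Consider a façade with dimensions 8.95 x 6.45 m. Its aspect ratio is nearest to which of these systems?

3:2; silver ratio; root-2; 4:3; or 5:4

root-2

8.95/6.45 ≈ 1.388. Nearest candidates are root-2 (1.414, off by 0.026) and 4:3 (1.333, off by 0.055).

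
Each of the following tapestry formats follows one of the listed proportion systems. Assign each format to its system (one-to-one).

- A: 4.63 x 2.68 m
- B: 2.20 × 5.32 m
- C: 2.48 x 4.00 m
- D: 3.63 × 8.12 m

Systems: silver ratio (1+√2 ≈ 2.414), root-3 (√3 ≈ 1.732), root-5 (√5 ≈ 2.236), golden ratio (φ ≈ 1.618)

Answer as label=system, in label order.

A = 4.63/2.68 ≈ 1.728 → root-3 (1.732)
B = 5.32/2.20 ≈ 2.418 → silver ratio (2.414)
C = 4.00/2.48 ≈ 1.613 → golden ratio (1.618)
D = 8.12/3.63 ≈ 2.237 → root-5 (2.236)

A=root-3, B=silver ratio, C=golden ratio, D=root-5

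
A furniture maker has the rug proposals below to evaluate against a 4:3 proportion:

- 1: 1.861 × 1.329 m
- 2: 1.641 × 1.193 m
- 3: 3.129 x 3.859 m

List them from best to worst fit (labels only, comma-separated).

2, 1, 3

Ratios: 1 = 1.861 / 1.329 ≈ 1.400; 2 = 1.641 / 1.193 ≈ 1.376; 3 = 3.859 / 3.129 ≈ 1.233.
|Δ from 1.333|: 1 0.067; 2 0.043; 3 0.100.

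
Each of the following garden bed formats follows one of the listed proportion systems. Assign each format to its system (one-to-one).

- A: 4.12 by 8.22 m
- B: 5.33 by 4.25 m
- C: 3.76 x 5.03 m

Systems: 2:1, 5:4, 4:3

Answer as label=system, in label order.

A=2:1, B=5:4, C=4:3

Ratios: A ≈ 1.995; B ≈ 1.254; C ≈ 1.338.
Targets: 2:1 ≈ 2.000; 5:4 ≈ 1.250; 4:3 ≈ 1.333.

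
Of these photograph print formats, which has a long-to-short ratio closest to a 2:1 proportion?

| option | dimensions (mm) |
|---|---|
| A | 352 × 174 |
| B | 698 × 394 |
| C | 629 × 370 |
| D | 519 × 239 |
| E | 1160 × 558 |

A

Target 2:1 ≈ 2.000.
A: 2.023 (Δ0.023)  B: 1.772 (Δ0.228)  C: 1.700 (Δ0.300)  D: 2.172 (Δ0.172)  E: 2.079 (Δ0.079)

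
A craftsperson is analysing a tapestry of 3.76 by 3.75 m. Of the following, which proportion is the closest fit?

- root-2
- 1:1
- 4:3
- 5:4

1:1

Ratio = 3.76 / 3.75 ≈ 1.003.
Distances: root-2 1.414 (Δ 0.411); 1:1 1.000 (Δ 0.003); 4:3 1.333 (Δ 0.330); 5:4 1.250 (Δ 0.247).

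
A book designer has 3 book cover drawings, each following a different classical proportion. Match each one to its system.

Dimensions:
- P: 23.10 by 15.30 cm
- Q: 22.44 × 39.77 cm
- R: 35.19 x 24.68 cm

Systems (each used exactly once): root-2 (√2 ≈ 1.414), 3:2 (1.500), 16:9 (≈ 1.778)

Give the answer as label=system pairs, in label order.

P=3:2, Q=16:9, R=root-2

P = 23.10/15.30 ≈ 1.510 → 3:2 (1.500)
Q = 39.77/22.44 ≈ 1.772 → 16:9 (1.778)
R = 35.19/24.68 ≈ 1.426 → root-2 (1.414)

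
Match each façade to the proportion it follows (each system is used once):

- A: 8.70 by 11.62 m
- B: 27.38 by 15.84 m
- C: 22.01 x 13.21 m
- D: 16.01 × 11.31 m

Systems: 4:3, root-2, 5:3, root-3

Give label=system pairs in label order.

A = 11.62/8.70 ≈ 1.336 → 4:3 (1.333)
B = 27.38/15.84 ≈ 1.729 → root-3 (1.732)
C = 22.01/13.21 ≈ 1.666 → 5:3 (1.667)
D = 16.01/11.31 ≈ 1.416 → root-2 (1.414)

A=4:3, B=root-3, C=5:3, D=root-2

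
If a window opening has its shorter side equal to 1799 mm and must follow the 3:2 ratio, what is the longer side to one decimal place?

2698.5 mm

3:2 = 1.50000.
Longer side = 1799 × 1.50000 ≈ 2698.500 → 2698.5 mm.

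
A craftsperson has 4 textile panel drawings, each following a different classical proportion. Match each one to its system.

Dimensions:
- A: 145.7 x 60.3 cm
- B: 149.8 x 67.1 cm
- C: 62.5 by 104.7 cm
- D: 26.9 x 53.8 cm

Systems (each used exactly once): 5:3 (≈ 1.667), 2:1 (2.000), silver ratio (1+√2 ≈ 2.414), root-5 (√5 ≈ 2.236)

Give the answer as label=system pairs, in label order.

A=silver ratio, B=root-5, C=5:3, D=2:1

Ratios: A ≈ 2.416; B ≈ 2.232; C ≈ 1.675; D ≈ 2.000.
Targets: 5:3 ≈ 1.667; 2:1 ≈ 2.000; silver ratio ≈ 2.414; root-5 ≈ 2.236.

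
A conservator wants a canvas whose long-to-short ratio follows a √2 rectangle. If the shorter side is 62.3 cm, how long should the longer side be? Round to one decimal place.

88.1 cm

root-2 ≈ 1.41421.
Longer side = 62.3 × 1.41421 ≈ 88.105 → 88.1 cm.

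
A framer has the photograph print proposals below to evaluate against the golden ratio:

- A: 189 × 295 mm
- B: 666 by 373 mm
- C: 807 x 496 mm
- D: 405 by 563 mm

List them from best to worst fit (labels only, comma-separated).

Ratios: A = 295 / 189 ≈ 1.561; B = 666 / 373 ≈ 1.786; C = 807 / 496 ≈ 1.627; D = 563 / 405 ≈ 1.390.
|Δ from 1.618|: A 0.057; B 0.168; C 0.009; D 0.228.

C, A, B, D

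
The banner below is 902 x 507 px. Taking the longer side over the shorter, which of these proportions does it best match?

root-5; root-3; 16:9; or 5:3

16:9

902/507 ≈ 1.779. Nearest candidates are 16:9 (1.778, off by 0.001) and root-3 (1.732, off by 0.047).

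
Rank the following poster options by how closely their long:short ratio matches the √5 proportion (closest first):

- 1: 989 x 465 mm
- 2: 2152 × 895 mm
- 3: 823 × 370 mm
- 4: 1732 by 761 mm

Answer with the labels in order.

1: 989/465 ≈ 2.127 → |2.127 − 2.236| = 0.109
2: 2152/895 ≈ 2.404 → |2.404 − 2.236| = 0.168
3: 823/370 ≈ 2.224 → |2.224 − 2.236| = 0.012
4: 1732/761 ≈ 2.276 → |2.276 − 2.236| = 0.040

3, 4, 1, 2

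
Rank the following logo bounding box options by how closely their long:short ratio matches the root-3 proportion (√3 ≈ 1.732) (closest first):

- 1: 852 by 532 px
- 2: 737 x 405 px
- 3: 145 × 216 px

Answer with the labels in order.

2, 1, 3

Ratios: 1 = 852 / 532 ≈ 1.602; 2 = 737 / 405 ≈ 1.820; 3 = 216 / 145 ≈ 1.490.
|Δ from 1.732|: 1 0.130; 2 0.088; 3 0.242.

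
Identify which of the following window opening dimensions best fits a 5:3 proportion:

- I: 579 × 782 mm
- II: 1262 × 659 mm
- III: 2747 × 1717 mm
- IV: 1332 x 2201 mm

IV

Ratios (long/short): I ≈ 1.351; II ≈ 1.915; III ≈ 1.600; IV ≈ 1.652.
5:3 ≈ 1.667; option IV is nearest (Δ 0.015).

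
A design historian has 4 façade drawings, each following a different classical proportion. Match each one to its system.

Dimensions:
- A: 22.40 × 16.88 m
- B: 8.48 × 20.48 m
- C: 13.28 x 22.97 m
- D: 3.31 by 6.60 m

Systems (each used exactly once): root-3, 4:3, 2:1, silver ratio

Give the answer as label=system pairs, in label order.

Ratios: A ≈ 1.327; B ≈ 2.415; C ≈ 1.730; D ≈ 1.994.
Targets: root-3 ≈ 1.732; 4:3 ≈ 1.333; 2:1 ≈ 2.000; silver ratio ≈ 2.414.

A=4:3, B=silver ratio, C=root-3, D=2:1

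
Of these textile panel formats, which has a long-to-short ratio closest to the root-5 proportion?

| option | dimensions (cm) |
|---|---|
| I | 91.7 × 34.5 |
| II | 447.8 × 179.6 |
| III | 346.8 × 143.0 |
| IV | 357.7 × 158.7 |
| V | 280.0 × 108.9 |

Ratios (long/short): I ≈ 2.658; II ≈ 2.493; III ≈ 2.425; IV ≈ 2.254; V ≈ 2.571.
root-5 ≈ 2.236; option IV is nearest (Δ 0.018).

IV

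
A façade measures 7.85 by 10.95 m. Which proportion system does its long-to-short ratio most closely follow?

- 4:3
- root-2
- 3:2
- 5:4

10.95/7.85 ≈ 1.395. Nearest candidates are root-2 (1.414, off by 0.019) and 4:3 (1.333, off by 0.062).

root-2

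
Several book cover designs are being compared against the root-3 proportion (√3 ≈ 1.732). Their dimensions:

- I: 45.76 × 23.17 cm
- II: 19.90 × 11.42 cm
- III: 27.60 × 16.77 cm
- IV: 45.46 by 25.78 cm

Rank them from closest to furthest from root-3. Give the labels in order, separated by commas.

II, IV, III, I

Ratios: I = 45.76 / 23.17 ≈ 1.975; II = 19.90 / 11.42 ≈ 1.743; III = 27.60 / 16.77 ≈ 1.646; IV = 45.46 / 25.78 ≈ 1.763.
|Δ from 1.732|: I 0.243; II 0.011; III 0.086; IV 0.031.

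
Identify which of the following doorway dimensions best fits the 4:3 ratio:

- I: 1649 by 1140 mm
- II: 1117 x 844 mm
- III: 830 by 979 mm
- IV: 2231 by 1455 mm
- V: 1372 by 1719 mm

II

Target 4:3 ≈ 1.333.
I: 1.446 (Δ0.113)  II: 1.323 (Δ0.010)  III: 1.180 (Δ0.153)  IV: 1.533 (Δ0.200)  V: 1.253 (Δ0.080)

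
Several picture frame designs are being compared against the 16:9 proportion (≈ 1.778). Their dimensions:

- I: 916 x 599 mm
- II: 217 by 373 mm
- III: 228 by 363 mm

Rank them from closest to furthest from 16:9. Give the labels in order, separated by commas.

I: 916/599 ≈ 1.529 → |1.529 − 1.778| = 0.249
II: 373/217 ≈ 1.719 → |1.719 − 1.778| = 0.059
III: 363/228 ≈ 1.592 → |1.592 − 1.778| = 0.186

II, III, I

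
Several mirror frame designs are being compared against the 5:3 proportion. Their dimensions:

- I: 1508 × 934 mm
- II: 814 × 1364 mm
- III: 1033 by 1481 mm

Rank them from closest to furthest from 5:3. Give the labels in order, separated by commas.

II, I, III

I: 1508/934 ≈ 1.615 → |1.615 − 1.667| = 0.052
II: 1364/814 ≈ 1.676 → |1.676 − 1.667| = 0.009
III: 1481/1033 ≈ 1.434 → |1.434 − 1.667| = 0.233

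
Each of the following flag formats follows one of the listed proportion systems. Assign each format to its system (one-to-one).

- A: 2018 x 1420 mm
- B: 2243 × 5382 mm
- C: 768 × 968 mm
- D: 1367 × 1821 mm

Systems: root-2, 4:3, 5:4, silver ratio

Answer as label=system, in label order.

Ratios: A ≈ 1.421; B ≈ 2.399; C ≈ 1.260; D ≈ 1.332.
Targets: root-2 ≈ 1.414; 4:3 ≈ 1.333; 5:4 ≈ 1.250; silver ratio ≈ 2.414.

A=root-2, B=silver ratio, C=5:4, D=4:3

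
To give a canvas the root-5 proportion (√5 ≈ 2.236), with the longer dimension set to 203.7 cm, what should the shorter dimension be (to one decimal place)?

root-5 ≈ 2.23607.
Shorter side = 203.7 ÷ 2.23607 ≈ 91.097 → 91.1 cm.

91.1 cm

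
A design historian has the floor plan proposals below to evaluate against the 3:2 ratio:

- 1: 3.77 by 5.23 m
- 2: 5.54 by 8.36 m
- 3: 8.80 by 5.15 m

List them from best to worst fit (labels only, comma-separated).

1: 5.23/3.77 ≈ 1.387 → |1.387 − 1.500| = 0.113
2: 8.36/5.54 ≈ 1.509 → |1.509 − 1.500| = 0.009
3: 8.80/5.15 ≈ 1.709 → |1.709 − 1.500| = 0.209

2, 1, 3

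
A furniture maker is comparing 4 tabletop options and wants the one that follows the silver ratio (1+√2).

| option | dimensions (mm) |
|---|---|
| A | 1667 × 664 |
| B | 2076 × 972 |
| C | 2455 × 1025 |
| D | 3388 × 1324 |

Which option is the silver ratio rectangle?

Ratios (long/short): A ≈ 2.511; B ≈ 2.136; C ≈ 2.395; D ≈ 2.559.
silver ratio ≈ 2.414; option C is nearest (Δ 0.019).

C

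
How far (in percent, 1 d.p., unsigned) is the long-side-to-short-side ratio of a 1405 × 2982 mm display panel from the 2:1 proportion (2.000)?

6.1%

Ratio = 2982 / 1405 ≈ 2.1224.
Ideal 2:1 = 2.0000. |2.1224 − 2.0000| / 2.0000 ≈ 6.12% → 6.1%.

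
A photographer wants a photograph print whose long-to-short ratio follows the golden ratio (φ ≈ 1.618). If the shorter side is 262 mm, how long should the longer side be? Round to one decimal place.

423.9 mm

golden ratio ≈ 1.61803.
Longer side = 262 × 1.61803 ≈ 423.924 → 423.9 mm.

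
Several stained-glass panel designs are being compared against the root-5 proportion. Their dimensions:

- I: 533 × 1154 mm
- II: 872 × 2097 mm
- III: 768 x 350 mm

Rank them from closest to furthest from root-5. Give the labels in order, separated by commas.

Ratios: I = 1154 / 533 ≈ 2.165; II = 2097 / 872 ≈ 2.405; III = 768 / 350 ≈ 2.194.
|Δ from 2.236|: I 0.071; II 0.169; III 0.042.

III, I, II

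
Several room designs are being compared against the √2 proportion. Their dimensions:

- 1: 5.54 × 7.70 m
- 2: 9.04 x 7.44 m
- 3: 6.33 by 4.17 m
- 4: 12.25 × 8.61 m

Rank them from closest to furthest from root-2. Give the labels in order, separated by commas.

Ratios: 1 = 7.70 / 5.54 ≈ 1.390; 2 = 9.04 / 7.44 ≈ 1.215; 3 = 6.33 / 4.17 ≈ 1.518; 4 = 12.25 / 8.61 ≈ 1.423.
|Δ from 1.414|: 1 0.024; 2 0.199; 3 0.104; 4 0.009.

4, 1, 3, 2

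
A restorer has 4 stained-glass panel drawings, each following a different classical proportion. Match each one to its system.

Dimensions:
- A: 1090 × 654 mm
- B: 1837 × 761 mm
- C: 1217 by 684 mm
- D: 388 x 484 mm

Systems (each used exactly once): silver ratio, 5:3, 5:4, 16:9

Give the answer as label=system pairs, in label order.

A=5:3, B=silver ratio, C=16:9, D=5:4

A = 1090/654 ≈ 1.667 → 5:3 (1.667)
B = 1837/761 ≈ 2.414 → silver ratio (2.414)
C = 1217/684 ≈ 1.779 → 16:9 (1.778)
D = 484/388 ≈ 1.247 → 5:4 (1.250)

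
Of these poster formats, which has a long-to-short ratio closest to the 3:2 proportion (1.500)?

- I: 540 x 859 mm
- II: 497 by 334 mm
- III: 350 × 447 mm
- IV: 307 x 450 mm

II

Target 3:2 ≈ 1.500.
I: 1.591 (Δ0.091)  II: 1.488 (Δ0.012)  III: 1.277 (Δ0.223)  IV: 1.466 (Δ0.034)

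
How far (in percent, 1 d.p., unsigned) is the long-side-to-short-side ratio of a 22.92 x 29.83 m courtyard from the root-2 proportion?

Ratio = 29.83 / 22.92 ≈ 1.3015.
Ideal root-2 ≈ 1.4142. |1.3015 − 1.4142| / 1.4142 ≈ 7.97% → 8.0%.

8.0%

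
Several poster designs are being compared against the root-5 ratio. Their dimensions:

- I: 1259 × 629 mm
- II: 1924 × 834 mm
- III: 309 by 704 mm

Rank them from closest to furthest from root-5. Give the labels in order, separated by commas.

III, II, I

Ratios: I = 1259 / 629 ≈ 2.002; II = 1924 / 834 ≈ 2.307; III = 704 / 309 ≈ 2.278.
|Δ from 2.236|: I 0.234; II 0.071; III 0.042.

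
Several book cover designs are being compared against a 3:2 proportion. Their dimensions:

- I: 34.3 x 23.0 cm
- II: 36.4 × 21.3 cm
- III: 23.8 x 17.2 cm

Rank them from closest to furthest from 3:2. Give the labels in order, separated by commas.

Ratios: I = 34.3 / 23.0 ≈ 1.491; II = 36.4 / 21.3 ≈ 1.709; III = 23.8 / 17.2 ≈ 1.384.
|Δ from 1.500|: I 0.009; II 0.209; III 0.116.

I, III, II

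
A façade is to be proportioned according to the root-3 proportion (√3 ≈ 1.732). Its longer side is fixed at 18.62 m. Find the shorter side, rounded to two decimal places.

root-3 ≈ 1.73205.
Shorter side = 18.62 ÷ 1.73205 ≈ 10.7503 → 10.75 m.

10.75 m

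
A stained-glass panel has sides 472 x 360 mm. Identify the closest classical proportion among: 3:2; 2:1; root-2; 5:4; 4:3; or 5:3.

Ratio = 472 / 360 ≈ 1.311.
Distances: 3:2 1.500 (Δ 0.189); 2:1 2.000 (Δ 0.689); root-2 1.414 (Δ 0.103); 5:4 1.250 (Δ 0.061); 4:3 1.333 (Δ 0.022); 5:3 1.667 (Δ 0.356).

4:3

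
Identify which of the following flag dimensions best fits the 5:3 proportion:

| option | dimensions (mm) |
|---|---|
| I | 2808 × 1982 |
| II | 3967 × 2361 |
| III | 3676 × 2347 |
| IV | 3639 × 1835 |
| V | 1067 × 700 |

Target 5:3 ≈ 1.667.
I: 1.417 (Δ0.250)  II: 1.680 (Δ0.013)  III: 1.566 (Δ0.101)  IV: 1.983 (Δ0.316)  V: 1.524 (Δ0.143)

II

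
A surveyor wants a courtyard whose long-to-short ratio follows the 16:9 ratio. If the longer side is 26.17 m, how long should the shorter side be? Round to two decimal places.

14.72 m

16:9 ≈ 1.77778.
Shorter side = 26.17 ÷ 1.77778 ≈ 14.7206 → 14.72 m.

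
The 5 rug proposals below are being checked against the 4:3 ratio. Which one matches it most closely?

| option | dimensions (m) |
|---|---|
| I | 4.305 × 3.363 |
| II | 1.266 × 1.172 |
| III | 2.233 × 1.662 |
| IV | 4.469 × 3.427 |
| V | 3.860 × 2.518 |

Target 4:3 ≈ 1.333.
I: 1.280 (Δ0.053)  II: 1.080 (Δ0.253)  III: 1.344 (Δ0.011)  IV: 1.304 (Δ0.029)  V: 1.533 (Δ0.200)

III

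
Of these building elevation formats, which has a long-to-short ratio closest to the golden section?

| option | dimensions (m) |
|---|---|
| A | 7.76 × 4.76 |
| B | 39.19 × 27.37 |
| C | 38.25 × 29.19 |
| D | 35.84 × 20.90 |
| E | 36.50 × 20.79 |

Ratios (long/short): A ≈ 1.630; B ≈ 1.432; C ≈ 1.310; D ≈ 1.715; E ≈ 1.756.
golden ratio ≈ 1.618; option A is nearest (Δ 0.012).

A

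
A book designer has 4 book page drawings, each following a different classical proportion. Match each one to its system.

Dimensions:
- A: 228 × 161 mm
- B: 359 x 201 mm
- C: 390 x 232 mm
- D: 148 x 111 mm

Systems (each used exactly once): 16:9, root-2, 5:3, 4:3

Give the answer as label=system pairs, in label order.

A=root-2, B=16:9, C=5:3, D=4:3

A = 228/161 ≈ 1.416 → root-2 (1.414)
B = 359/201 ≈ 1.786 → 16:9 (1.778)
C = 390/232 ≈ 1.681 → 5:3 (1.667)
D = 148/111 ≈ 1.333 → 4:3 (1.333)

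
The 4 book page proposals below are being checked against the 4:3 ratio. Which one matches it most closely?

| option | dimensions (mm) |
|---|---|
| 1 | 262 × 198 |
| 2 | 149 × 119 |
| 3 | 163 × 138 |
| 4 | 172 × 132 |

1

Target 4:3 ≈ 1.333.
1: 1.323 (Δ0.010)  2: 1.252 (Δ0.081)  3: 1.181 (Δ0.152)  4: 1.303 (Δ0.030)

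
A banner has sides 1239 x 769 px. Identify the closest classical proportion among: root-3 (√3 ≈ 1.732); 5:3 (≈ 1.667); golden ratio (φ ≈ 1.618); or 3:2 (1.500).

Ratio = 1239 / 769 ≈ 1.611.
Distances: root-3 1.732 (Δ 0.121); 5:3 1.667 (Δ 0.056); golden ratio 1.618 (Δ 0.007); 3:2 1.500 (Δ 0.111).

golden ratio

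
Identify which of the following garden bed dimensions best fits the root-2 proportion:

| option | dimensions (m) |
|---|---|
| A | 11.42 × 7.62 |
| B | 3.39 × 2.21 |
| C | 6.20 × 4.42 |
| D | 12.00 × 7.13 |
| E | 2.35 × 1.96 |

Target root-2 ≈ 1.414.
A: 1.499 (Δ0.085)  B: 1.534 (Δ0.120)  C: 1.403 (Δ0.011)  D: 1.683 (Δ0.269)  E: 1.199 (Δ0.215)

C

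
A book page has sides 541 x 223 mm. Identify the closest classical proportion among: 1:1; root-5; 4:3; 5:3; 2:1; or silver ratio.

silver ratio

Ratio = 541 / 223 ≈ 2.426.
Distances: 1:1 1.000 (Δ 1.426); root-5 2.236 (Δ 0.190); 4:3 1.333 (Δ 1.093); 5:3 1.667 (Δ 0.759); 2:1 2.000 (Δ 0.426); silver ratio 2.414 (Δ 0.012).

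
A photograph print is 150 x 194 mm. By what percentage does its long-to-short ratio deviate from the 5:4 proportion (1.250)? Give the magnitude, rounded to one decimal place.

Ratio = 194 / 150 ≈ 1.2933.
Ideal 5:4 = 1.2500. |1.2933 − 1.2500| / 1.2500 ≈ 3.46% → 3.5%.

3.5%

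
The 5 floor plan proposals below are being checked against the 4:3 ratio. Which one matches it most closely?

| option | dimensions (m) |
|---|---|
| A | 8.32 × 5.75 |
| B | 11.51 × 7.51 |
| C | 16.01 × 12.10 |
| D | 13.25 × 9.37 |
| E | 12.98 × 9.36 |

Ratios (long/short): A ≈ 1.447; B ≈ 1.533; C ≈ 1.323; D ≈ 1.414; E ≈ 1.387.
4:3 ≈ 1.333; option C is nearest (Δ 0.010).

C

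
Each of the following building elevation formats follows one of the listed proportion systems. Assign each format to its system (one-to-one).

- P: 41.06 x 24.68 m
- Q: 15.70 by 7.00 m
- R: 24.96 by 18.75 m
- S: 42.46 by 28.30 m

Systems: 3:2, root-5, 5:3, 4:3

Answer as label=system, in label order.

P=5:3, Q=root-5, R=4:3, S=3:2

P = 41.06/24.68 ≈ 1.664 → 5:3 (1.667)
Q = 15.70/7.00 ≈ 2.243 → root-5 (2.236)
R = 24.96/18.75 ≈ 1.331 → 4:3 (1.333)
S = 42.46/28.30 ≈ 1.500 → 3:2 (1.500)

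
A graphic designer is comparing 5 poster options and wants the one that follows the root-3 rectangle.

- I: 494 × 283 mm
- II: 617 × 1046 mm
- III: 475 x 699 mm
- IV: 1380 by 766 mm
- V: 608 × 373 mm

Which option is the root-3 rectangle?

Ratios (long/short): I ≈ 1.746; II ≈ 1.695; III ≈ 1.472; IV ≈ 1.802; V ≈ 1.630.
root-3 ≈ 1.732; option I is nearest (Δ 0.014).

I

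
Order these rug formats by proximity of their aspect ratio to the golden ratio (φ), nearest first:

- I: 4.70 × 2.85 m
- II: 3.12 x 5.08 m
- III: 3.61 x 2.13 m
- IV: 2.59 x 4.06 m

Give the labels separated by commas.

Ratios: I = 4.70 / 2.85 ≈ 1.649; II = 5.08 / 3.12 ≈ 1.628; III = 3.61 / 2.13 ≈ 1.695; IV = 4.06 / 2.59 ≈ 1.568.
|Δ from 1.618|: I 0.031; II 0.010; III 0.077; IV 0.050.

II, I, IV, III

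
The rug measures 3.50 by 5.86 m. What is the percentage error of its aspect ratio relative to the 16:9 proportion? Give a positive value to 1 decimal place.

Ratio = 5.86 / 3.50 ≈ 1.6743.
Ideal 16:9 ≈ 1.7778. |1.6743 − 1.7778| / 1.7778 ≈ 5.82% → 5.8%.

5.8%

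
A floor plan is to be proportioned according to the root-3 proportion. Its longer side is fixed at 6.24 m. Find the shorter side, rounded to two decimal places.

root-3 ≈ 1.73205.
Shorter side = 6.24 ÷ 1.73205 ≈ 3.6027 → 3.60 m.

3.60 m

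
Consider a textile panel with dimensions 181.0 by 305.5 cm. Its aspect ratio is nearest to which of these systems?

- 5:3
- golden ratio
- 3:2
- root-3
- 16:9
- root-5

5:3

Ratio = 305.5 / 181.0 ≈ 1.688.
Distances: 5:3 1.667 (Δ 0.021); golden ratio 1.618 (Δ 0.070); 3:2 1.500 (Δ 0.188); root-3 1.732 (Δ 0.044); 16:9 1.778 (Δ 0.090); root-5 2.236 (Δ 0.548).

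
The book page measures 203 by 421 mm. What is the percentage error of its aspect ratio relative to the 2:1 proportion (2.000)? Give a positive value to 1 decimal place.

3.7%

Ratio = 421 / 203 ≈ 2.0739.
Ideal 2:1 = 2.0000. |2.0739 − 2.0000| / 2.0000 ≈ 3.70% → 3.7%.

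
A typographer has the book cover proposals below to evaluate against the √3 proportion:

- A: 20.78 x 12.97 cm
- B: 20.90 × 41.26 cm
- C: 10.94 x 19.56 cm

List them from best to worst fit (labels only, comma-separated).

C, A, B

A: 20.78/12.97 ≈ 1.602 → |1.602 − 1.732| = 0.130
B: 41.26/20.90 ≈ 1.974 → |1.974 − 1.732| = 0.242
C: 19.56/10.94 ≈ 1.788 → |1.788 − 1.732| = 0.056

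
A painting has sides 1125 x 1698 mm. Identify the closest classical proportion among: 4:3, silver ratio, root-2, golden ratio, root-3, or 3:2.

3:2

Ratio = 1698 / 1125 ≈ 1.509.
Distances: 4:3 1.333 (Δ 0.176); silver ratio 2.414 (Δ 0.905); root-2 1.414 (Δ 0.095); golden ratio 1.618 (Δ 0.109); root-3 1.732 (Δ 0.223); 3:2 1.500 (Δ 0.009).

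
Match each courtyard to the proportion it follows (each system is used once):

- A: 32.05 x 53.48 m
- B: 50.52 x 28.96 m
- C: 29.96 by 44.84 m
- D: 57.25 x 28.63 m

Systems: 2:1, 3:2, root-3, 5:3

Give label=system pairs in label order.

A = 53.48/32.05 ≈ 1.669 → 5:3 (1.667)
B = 50.52/28.96 ≈ 1.744 → root-3 (1.732)
C = 44.84/29.96 ≈ 1.497 → 3:2 (1.500)
D = 57.25/28.63 ≈ 2.000 → 2:1 (2.000)

A=5:3, B=root-3, C=3:2, D=2:1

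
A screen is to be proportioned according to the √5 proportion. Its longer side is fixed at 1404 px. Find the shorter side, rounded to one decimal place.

root-5 ≈ 2.23607.
Shorter side = 1404 ÷ 2.23607 ≈ 627.887 → 627.9 px.

627.9 px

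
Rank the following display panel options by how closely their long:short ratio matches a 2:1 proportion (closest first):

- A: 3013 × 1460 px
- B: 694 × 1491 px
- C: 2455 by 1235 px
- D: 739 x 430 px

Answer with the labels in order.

C, A, B, D

Ratios: A = 3013 / 1460 ≈ 2.064; B = 1491 / 694 ≈ 2.148; C = 2455 / 1235 ≈ 1.988; D = 739 / 430 ≈ 1.719.
|Δ from 2.000|: A 0.064; B 0.148; C 0.012; D 0.281.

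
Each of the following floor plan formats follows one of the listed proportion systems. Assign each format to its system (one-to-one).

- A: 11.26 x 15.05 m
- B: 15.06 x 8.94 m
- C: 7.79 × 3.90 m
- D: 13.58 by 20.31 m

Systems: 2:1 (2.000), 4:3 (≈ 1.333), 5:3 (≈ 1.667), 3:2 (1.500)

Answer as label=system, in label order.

A=4:3, B=5:3, C=2:1, D=3:2

Ratios: A ≈ 1.337; B ≈ 1.685; C ≈ 1.997; D ≈ 1.496.
Targets: 2:1 ≈ 2.000; 4:3 ≈ 1.333; 5:3 ≈ 1.667; 3:2 ≈ 1.500.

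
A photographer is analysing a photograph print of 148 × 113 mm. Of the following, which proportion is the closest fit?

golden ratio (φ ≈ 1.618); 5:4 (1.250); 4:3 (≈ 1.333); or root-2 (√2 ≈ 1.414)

4:3

148/113 ≈ 1.310. Nearest candidates are 4:3 (1.333, off by 0.023) and 5:4 (1.250, off by 0.060).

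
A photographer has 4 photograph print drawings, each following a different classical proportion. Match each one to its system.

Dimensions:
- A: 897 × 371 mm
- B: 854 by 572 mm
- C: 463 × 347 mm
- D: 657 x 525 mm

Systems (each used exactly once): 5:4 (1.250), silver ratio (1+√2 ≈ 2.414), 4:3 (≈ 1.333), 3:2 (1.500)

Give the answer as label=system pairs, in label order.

Ratios: A ≈ 2.418; B ≈ 1.493; C ≈ 1.334; D ≈ 1.251.
Targets: 5:4 ≈ 1.250; silver ratio ≈ 2.414; 4:3 ≈ 1.333; 3:2 ≈ 1.500.

A=silver ratio, B=3:2, C=4:3, D=5:4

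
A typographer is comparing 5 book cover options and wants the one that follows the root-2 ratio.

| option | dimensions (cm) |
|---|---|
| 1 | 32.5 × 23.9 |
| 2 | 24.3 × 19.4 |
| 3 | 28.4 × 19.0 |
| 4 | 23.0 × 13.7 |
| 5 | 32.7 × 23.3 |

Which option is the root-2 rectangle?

5

Ratios (long/short): 1 ≈ 1.360; 2 ≈ 1.253; 3 ≈ 1.495; 4 ≈ 1.679; 5 ≈ 1.403.
root-2 ≈ 1.414; option 5 is nearest (Δ 0.011).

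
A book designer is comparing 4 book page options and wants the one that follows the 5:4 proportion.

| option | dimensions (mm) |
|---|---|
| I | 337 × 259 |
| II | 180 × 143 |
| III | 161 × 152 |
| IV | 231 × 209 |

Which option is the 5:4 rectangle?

Ratios (long/short): I ≈ 1.301; II ≈ 1.259; III ≈ 1.059; IV ≈ 1.105.
5:4 ≈ 1.250; option II is nearest (Δ 0.009).

II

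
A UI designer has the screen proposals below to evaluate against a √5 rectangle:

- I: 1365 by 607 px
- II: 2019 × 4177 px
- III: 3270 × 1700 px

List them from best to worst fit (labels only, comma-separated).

I, II, III

Ratios: I = 1365 / 607 ≈ 2.249; II = 4177 / 2019 ≈ 2.069; III = 3270 / 1700 ≈ 1.924.
|Δ from 2.236|: I 0.013; II 0.167; III 0.312.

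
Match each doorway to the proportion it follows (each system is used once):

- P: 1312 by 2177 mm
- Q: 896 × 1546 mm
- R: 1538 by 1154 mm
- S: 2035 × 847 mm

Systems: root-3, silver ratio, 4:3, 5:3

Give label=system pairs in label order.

P = 2177/1312 ≈ 1.659 → 5:3 (1.667)
Q = 1546/896 ≈ 1.725 → root-3 (1.732)
R = 1538/1154 ≈ 1.333 → 4:3 (1.333)
S = 2035/847 ≈ 2.403 → silver ratio (2.414)

P=5:3, Q=root-3, R=4:3, S=silver ratio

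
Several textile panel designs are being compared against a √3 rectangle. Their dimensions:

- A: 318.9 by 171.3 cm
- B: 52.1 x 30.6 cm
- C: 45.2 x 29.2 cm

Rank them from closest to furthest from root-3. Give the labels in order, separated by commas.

B, A, C

A: 318.9/171.3 ≈ 1.862 → |1.862 − 1.732| = 0.130
B: 52.1/30.6 ≈ 1.703 → |1.703 − 1.732| = 0.029
C: 45.2/29.2 ≈ 1.548 → |1.548 − 1.732| = 0.184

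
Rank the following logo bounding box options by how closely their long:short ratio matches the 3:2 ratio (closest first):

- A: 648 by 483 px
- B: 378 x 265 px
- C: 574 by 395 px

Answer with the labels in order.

C, B, A

A: 648/483 ≈ 1.342 → |1.342 − 1.500| = 0.158
B: 378/265 ≈ 1.426 → |1.426 − 1.500| = 0.074
C: 574/395 ≈ 1.453 → |1.453 − 1.500| = 0.047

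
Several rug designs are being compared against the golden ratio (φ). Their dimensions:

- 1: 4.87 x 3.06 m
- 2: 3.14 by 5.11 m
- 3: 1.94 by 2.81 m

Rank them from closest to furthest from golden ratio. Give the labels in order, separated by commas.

Ratios: 1 = 4.87 / 3.06 ≈ 1.592; 2 = 5.11 / 3.14 ≈ 1.627; 3 = 2.81 / 1.94 ≈ 1.448.
|Δ from 1.618|: 1 0.026; 2 0.009; 3 0.170.

2, 1, 3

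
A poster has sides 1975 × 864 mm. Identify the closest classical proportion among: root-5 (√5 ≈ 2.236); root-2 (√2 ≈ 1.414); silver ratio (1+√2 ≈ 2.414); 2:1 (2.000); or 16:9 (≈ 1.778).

root-5

1975/864 ≈ 2.286. Nearest candidates are root-5 (2.236, off by 0.050) and silver ratio (2.414, off by 0.128).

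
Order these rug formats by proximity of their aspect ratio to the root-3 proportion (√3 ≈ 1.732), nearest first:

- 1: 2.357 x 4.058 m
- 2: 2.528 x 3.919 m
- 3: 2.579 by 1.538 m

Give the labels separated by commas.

1: 4.058/2.357 ≈ 1.722 → |1.722 − 1.732| = 0.010
2: 3.919/2.528 ≈ 1.550 → |1.550 − 1.732| = 0.182
3: 2.579/1.538 ≈ 1.677 → |1.677 − 1.732| = 0.055

1, 3, 2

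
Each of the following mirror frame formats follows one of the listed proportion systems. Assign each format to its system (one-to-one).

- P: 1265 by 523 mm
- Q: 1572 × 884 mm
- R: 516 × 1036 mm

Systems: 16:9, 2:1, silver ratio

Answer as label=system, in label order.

P=silver ratio, Q=16:9, R=2:1

Ratios: P ≈ 2.419; Q ≈ 1.778; R ≈ 2.008.
Targets: 16:9 ≈ 1.778; 2:1 ≈ 2.000; silver ratio ≈ 2.414.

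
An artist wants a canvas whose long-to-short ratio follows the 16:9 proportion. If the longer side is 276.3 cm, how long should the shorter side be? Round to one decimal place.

16:9 ≈ 1.77778.
Shorter side = 276.3 ÷ 1.77778 ≈ 155.419 → 155.4 cm.

155.4 cm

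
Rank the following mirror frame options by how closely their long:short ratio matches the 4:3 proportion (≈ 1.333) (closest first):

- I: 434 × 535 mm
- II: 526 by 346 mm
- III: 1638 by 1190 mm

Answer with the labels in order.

Ratios: I = 535 / 434 ≈ 1.233; II = 526 / 346 ≈ 1.520; III = 1638 / 1190 ≈ 1.376.
|Δ from 1.333|: I 0.100; II 0.187; III 0.043.

III, I, II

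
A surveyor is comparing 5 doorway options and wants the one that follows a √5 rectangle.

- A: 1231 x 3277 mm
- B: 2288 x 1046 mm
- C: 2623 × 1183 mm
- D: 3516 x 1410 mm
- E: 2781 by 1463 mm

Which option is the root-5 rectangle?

Target root-5 ≈ 2.236.
A: 2.662 (Δ0.426)  B: 2.187 (Δ0.049)  C: 2.217 (Δ0.019)  D: 2.494 (Δ0.258)  E: 1.901 (Δ0.335)

C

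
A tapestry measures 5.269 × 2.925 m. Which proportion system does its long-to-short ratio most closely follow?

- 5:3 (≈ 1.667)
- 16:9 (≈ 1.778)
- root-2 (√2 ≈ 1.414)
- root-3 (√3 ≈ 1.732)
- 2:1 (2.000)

Ratio = 5.269 / 2.925 ≈ 1.801.
Distances: 5:3 1.667 (Δ 0.134); 16:9 1.778 (Δ 0.023); root-2 1.414 (Δ 0.387); root-3 1.732 (Δ 0.069); 2:1 2.000 (Δ 0.199).

16:9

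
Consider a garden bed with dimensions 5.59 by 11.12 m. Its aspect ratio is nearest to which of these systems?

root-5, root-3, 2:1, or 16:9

2:1

11.12/5.59 ≈ 1.989. Nearest candidates are 2:1 (2.000, off by 0.011) and 16:9 (1.778, off by 0.211).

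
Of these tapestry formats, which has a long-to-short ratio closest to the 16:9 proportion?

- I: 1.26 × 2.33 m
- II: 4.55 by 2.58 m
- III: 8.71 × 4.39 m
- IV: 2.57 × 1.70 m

Target 16:9 ≈ 1.778.
I: 1.849 (Δ0.071)  II: 1.764 (Δ0.014)  III: 1.984 (Δ0.206)  IV: 1.512 (Δ0.266)

II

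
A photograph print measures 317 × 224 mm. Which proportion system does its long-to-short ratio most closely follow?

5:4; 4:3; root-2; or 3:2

root-2

317/224 ≈ 1.415. Nearest candidates are root-2 (1.414, off by 0.001) and 4:3 (1.333, off by 0.082).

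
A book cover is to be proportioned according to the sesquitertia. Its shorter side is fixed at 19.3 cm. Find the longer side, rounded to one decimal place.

25.7 cm

4:3 ≈ 1.33333.
Longer side = 19.3 × 1.33333 ≈ 25.733 → 25.7 cm.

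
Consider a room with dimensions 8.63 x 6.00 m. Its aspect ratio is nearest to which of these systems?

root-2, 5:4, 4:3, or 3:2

Ratio = 8.63 / 6.00 ≈ 1.438.
Distances: root-2 1.414 (Δ 0.024); 5:4 1.250 (Δ 0.188); 4:3 1.333 (Δ 0.105); 3:2 1.500 (Δ 0.062).

root-2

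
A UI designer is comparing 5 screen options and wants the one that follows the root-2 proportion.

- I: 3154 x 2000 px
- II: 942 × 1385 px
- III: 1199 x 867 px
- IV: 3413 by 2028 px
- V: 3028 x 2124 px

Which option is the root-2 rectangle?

V

Target root-2 ≈ 1.414.
I: 1.577 (Δ0.163)  II: 1.470 (Δ0.056)  III: 1.383 (Δ0.031)  IV: 1.683 (Δ0.269)  V: 1.426 (Δ0.012)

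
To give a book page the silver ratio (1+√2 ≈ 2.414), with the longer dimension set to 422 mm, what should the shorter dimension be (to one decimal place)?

silver ratio ≈ 2.41421.
Shorter side = 422 ÷ 2.41421 ≈ 174.798 → 174.8 mm.

174.8 mm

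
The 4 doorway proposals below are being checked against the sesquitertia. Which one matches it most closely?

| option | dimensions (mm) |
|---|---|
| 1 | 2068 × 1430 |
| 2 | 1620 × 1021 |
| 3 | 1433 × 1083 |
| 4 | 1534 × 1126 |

Target 4:3 ≈ 1.333.
1: 1.446 (Δ0.113)  2: 1.587 (Δ0.254)  3: 1.323 (Δ0.010)  4: 1.362 (Δ0.029)

3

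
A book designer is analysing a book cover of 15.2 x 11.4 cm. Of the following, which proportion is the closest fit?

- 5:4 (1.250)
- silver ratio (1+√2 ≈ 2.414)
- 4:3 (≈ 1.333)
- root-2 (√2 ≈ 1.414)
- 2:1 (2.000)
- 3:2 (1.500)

4:3

15.2/11.4 ≈ 1.333. Nearest candidates are 4:3 (1.333, off by 0.000) and root-2 (1.414, off by 0.081).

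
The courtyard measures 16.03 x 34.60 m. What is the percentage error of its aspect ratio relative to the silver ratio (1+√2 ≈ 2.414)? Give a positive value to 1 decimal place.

Ratio = 34.60 / 16.03 ≈ 2.1585.
Ideal silver ratio ≈ 2.4142. |2.1585 − 2.4142| / 2.4142 ≈ 10.59% → 10.6%.

10.6%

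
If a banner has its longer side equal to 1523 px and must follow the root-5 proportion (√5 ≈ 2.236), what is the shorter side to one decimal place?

681.1 px

root-5 ≈ 2.23607.
Shorter side = 1523 ÷ 2.23607 ≈ 681.106 → 681.1 px.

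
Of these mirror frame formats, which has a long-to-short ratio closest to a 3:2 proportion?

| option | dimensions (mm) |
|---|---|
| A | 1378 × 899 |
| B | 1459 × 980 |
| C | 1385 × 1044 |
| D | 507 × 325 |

Ratios (long/short): A ≈ 1.533; B ≈ 1.489; C ≈ 1.327; D ≈ 1.560.
3:2 ≈ 1.500; option B is nearest (Δ 0.011).

B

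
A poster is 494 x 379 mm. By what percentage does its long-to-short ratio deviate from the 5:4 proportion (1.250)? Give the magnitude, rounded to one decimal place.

4.3%

Ratio = 494 / 379 ≈ 1.3034.
Ideal 5:4 = 1.2500. |1.3034 − 1.2500| / 1.2500 ≈ 4.27% → 4.3%.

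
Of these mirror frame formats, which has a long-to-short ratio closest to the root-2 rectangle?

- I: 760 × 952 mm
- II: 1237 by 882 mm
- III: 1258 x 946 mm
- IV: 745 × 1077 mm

Target root-2 ≈ 1.414.
I: 1.253 (Δ0.161)  II: 1.402 (Δ0.012)  III: 1.330 (Δ0.084)  IV: 1.446 (Δ0.032)

II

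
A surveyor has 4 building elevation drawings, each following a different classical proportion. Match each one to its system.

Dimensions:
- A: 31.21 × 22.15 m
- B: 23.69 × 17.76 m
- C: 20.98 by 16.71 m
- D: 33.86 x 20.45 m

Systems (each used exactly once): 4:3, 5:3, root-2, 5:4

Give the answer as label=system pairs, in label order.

A = 31.21/22.15 ≈ 1.409 → root-2 (1.414)
B = 23.69/17.76 ≈ 1.334 → 4:3 (1.333)
C = 20.98/16.71 ≈ 1.256 → 5:4 (1.250)
D = 33.86/20.45 ≈ 1.656 → 5:3 (1.667)

A=root-2, B=4:3, C=5:4, D=5:3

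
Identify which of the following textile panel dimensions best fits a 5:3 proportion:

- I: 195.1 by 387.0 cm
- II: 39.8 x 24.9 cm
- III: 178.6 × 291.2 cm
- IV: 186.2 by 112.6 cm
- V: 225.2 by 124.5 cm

Ratios (long/short): I ≈ 1.984; II ≈ 1.598; III ≈ 1.630; IV ≈ 1.654; V ≈ 1.809.
5:3 ≈ 1.667; option IV is nearest (Δ 0.013).

IV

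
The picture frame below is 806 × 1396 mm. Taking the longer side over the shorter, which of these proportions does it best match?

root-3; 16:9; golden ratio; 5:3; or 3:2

1396/806 ≈ 1.732. Nearest candidates are root-3 (1.732, off by 0.000) and 16:9 (1.778, off by 0.046).

root-3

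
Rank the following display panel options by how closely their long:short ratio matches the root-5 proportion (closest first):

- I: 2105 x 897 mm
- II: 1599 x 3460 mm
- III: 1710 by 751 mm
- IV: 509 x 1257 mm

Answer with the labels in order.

Ratios: I = 2105 / 897 ≈ 2.347; II = 3460 / 1599 ≈ 2.164; III = 1710 / 751 ≈ 2.277; IV = 1257 / 509 ≈ 2.470.
|Δ from 2.236|: I 0.111; II 0.072; III 0.041; IV 0.234.

III, II, I, IV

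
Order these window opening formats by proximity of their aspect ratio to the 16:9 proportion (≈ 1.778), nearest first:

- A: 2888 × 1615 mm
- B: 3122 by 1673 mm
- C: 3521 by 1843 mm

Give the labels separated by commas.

A: 2888/1615 ≈ 1.788 → |1.788 − 1.778| = 0.010
B: 3122/1673 ≈ 1.866 → |1.866 − 1.778| = 0.088
C: 3521/1843 ≈ 1.910 → |1.910 − 1.778| = 0.132

A, B, C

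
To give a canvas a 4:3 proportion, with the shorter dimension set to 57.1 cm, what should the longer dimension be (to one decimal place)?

4:3 ≈ 1.33333.
Longer side = 57.1 × 1.33333 ≈ 76.133 → 76.1 cm.

76.1 cm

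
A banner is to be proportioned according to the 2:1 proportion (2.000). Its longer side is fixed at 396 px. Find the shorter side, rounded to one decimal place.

2:1 = 2.00000.
Shorter side = 396 ÷ 2.00000 ≈ 198.000 → 198.0 px.

198.0 px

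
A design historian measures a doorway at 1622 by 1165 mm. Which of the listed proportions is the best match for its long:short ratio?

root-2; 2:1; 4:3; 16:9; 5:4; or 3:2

1622/1165 ≈ 1.392. Nearest candidates are root-2 (1.414, off by 0.022) and 4:3 (1.333, off by 0.059).

root-2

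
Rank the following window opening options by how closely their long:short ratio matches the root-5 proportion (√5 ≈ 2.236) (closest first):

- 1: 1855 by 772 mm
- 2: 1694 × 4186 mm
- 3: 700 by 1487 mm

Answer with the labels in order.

1: 1855/772 ≈ 2.403 → |2.403 − 2.236| = 0.167
2: 4186/1694 ≈ 2.471 → |2.471 − 2.236| = 0.235
3: 1487/700 ≈ 2.124 → |2.124 − 2.236| = 0.112

3, 1, 2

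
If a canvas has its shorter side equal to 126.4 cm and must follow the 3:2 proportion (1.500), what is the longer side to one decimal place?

3:2 = 1.50000.
Longer side = 126.4 × 1.50000 ≈ 189.600 → 189.6 cm.

189.6 cm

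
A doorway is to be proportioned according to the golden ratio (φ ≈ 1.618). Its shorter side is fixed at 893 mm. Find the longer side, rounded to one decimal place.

golden ratio ≈ 1.61803.
Longer side = 893 × 1.61803 ≈ 1444.901 → 1444.9 mm.

1444.9 mm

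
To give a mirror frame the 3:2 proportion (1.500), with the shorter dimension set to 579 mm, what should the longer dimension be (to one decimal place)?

3:2 = 1.50000.
Longer side = 579 × 1.50000 ≈ 868.500 → 868.5 mm.

868.5 mm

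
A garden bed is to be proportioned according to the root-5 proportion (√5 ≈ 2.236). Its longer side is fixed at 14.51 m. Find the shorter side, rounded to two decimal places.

root-5 ≈ 2.23607.
Shorter side = 14.51 ÷ 2.23607 ≈ 6.4891 → 6.49 m.

6.49 m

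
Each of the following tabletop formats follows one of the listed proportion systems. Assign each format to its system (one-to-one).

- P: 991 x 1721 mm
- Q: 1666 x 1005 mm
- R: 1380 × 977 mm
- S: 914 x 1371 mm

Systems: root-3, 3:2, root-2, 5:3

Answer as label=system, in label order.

Ratios: P ≈ 1.737; Q ≈ 1.658; R ≈ 1.412; S ≈ 1.500.
Targets: root-3 ≈ 1.732; 3:2 ≈ 1.500; root-2 ≈ 1.414; 5:3 ≈ 1.667.

P=root-3, Q=5:3, R=root-2, S=3:2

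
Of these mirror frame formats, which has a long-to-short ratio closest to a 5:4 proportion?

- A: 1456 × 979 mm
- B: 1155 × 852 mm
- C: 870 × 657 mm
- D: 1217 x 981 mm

D

Target 5:4 ≈ 1.250.
A: 1.487 (Δ0.237)  B: 1.356 (Δ0.106)  C: 1.324 (Δ0.074)  D: 1.241 (Δ0.009)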